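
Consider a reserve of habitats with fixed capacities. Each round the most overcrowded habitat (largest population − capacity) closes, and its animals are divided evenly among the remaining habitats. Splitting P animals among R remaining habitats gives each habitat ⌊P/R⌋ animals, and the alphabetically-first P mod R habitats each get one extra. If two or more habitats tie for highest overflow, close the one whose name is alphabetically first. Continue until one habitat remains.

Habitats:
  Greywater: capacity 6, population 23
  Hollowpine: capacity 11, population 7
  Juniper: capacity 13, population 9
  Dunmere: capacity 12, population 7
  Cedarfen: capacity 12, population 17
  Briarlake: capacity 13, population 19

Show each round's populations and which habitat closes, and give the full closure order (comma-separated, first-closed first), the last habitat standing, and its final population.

Round 1: Briarlake=19 Cedarfen=17 Dunmere=7 Greywater=23 Hollowpine=7 Juniper=9 → close Greywater (overflow 17)
  23÷5 = 4 each, +1 to first 3
Round 2: Briarlake=24 Cedarfen=22 Dunmere=12 Hollowpine=11 Juniper=13 → close Briarlake (overflow 11)
  24÷4 = 6 each, +1 to first 0
Round 3: Cedarfen=28 Dunmere=18 Hollowpine=17 Juniper=19 → close Cedarfen (overflow 16)
  28÷3 = 9 each, +1 to first 1
Round 4: Dunmere=28 Hollowpine=26 Juniper=28 → close Dunmere (overflow 16)
  28÷2 = 14 each, +1 to first 0
Round 5: Hollowpine=40 Juniper=42 → close Hollowpine (overflow 29)
  40÷1 = 40 each, +1 to first 0

Closure order: Greywater, Briarlake, Cedarfen, Dunmere, Hollowpine
Last habitat: Juniper with 82 animals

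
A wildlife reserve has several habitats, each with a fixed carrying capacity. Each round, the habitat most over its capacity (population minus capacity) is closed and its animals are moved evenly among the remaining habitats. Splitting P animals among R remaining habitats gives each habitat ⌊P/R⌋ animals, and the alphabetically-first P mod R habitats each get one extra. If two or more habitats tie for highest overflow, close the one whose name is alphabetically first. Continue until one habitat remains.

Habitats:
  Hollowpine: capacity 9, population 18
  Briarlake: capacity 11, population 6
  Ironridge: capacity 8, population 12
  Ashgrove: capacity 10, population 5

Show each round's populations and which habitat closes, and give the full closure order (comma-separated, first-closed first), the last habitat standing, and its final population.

Closure order: Hollowpine, Ironridge, Ashgrove
Last habitat: Briarlake with 41 animals

Round 1: Ashgrove=5 Briarlake=6 Hollowpine=18 Ironridge=12 → close Hollowpine (overflow 9)
  18÷3 = 6 each, +1 to first 0
Round 2: Ashgrove=11 Briarlake=12 Ironridge=18 → close Ironridge (overflow 10)
  18÷2 = 9 each, +1 to first 0
Round 3: Ashgrove=20 Briarlake=21 → close Ashgrove (overflow 10)
  20÷1 = 20 each, +1 to first 0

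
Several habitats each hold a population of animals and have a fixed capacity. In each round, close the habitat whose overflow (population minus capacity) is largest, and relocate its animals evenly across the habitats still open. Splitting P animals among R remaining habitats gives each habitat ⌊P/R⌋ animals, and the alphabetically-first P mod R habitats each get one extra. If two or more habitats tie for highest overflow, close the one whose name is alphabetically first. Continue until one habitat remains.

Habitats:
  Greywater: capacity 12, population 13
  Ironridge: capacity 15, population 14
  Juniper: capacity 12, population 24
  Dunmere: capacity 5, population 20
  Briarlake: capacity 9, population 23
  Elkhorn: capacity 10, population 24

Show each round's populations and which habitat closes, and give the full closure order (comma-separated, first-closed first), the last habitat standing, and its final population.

Round 1: Briarlake=23 Dunmere=20 Elkhorn=24 Greywater=13 Ironridge=14 Juniper=24 → close Dunmere (overflow 15)
  20÷5 = 4 each, +1 to first 0
Round 2: Briarlake=27 Elkhorn=28 Greywater=17 Ironridge=18 Juniper=28 → close Briarlake (overflow 18)
  27÷4 = 6 each, +1 to first 3
Round 3: Elkhorn=35 Greywater=24 Ironridge=25 Juniper=34 → close Elkhorn (overflow 25)
  35÷3 = 11 each, +1 to first 2
Round 4: Greywater=36 Ironridge=37 Juniper=45 → close Juniper (overflow 33)
  45÷2 = 22 each, +1 to first 1
Round 5: Greywater=59 Ironridge=59 → close Greywater (overflow 47)
  59÷1 = 59 each, +1 to first 0

Closure order: Dunmere, Briarlake, Elkhorn, Juniper, Greywater
Last habitat: Ironridge with 118 animals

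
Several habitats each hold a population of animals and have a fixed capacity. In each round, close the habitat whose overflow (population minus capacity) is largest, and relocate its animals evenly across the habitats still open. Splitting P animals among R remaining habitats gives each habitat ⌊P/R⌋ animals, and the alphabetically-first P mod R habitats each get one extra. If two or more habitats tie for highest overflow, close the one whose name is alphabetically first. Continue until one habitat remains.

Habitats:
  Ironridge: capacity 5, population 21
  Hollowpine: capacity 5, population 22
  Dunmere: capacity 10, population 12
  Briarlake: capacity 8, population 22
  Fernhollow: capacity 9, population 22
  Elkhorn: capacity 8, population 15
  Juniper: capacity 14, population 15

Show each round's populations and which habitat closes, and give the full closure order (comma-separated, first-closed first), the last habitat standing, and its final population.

Round 1: Briarlake=22 Dunmere=12 Elkhorn=15 Fernhollow=22 Hollowpine=22 Ironridge=21 Juniper=15 → close Hollowpine (overflow 17)
  22÷6 = 3 each, +1 to first 4
Round 2: Briarlake=26 Dunmere=16 Elkhorn=19 Fernhollow=26 Ironridge=24 Juniper=18 → close Ironridge (overflow 19)
  24÷5 = 4 each, +1 to first 4
Round 3: Briarlake=31 Dunmere=21 Elkhorn=24 Fernhollow=31 Juniper=22 → close Briarlake (overflow 23)
  31÷4 = 7 each, +1 to first 3
Round 4: Dunmere=29 Elkhorn=32 Fernhollow=39 Juniper=29 → close Fernhollow (overflow 30)
  39÷3 = 13 each, +1 to first 0
Round 5: Dunmere=42 Elkhorn=45 Juniper=42 → close Elkhorn (overflow 37)
  45÷2 = 22 each, +1 to first 1
Round 6: Dunmere=65 Juniper=64 → close Dunmere (overflow 55)
  65÷1 = 65 each, +1 to first 0

Closure order: Hollowpine, Ironridge, Briarlake, Fernhollow, Elkhorn, Dunmere
Last habitat: Juniper with 129 animals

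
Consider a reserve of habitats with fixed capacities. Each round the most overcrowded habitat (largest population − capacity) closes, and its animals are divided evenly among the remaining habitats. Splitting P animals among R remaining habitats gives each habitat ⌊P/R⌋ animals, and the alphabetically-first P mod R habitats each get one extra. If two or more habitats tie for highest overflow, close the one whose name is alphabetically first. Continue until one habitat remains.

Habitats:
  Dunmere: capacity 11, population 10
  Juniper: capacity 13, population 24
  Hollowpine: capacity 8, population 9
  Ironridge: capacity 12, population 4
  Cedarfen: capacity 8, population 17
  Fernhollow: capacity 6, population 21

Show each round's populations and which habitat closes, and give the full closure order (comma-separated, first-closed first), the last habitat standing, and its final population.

Round 1: Cedarfen=17 Dunmere=10 Fernhollow=21 Hollowpine=9 Ironridge=4 Juniper=24 → close Fernhollow (overflow 15)
  21÷5 = 4 each, +1 to first 1
Round 2: Cedarfen=22 Dunmere=14 Hollowpine=13 Ironridge=8 Juniper=28 → close Juniper (overflow 15)
  28÷4 = 7 each, +1 to first 0
Round 3: Cedarfen=29 Dunmere=21 Hollowpine=20 Ironridge=15 → close Cedarfen (overflow 21)
  29÷3 = 9 each, +1 to first 2
Round 4: Dunmere=31 Hollowpine=30 Ironridge=24 → close Hollowpine (overflow 22)
  30÷2 = 15 each, +1 to first 0
Round 5: Dunmere=46 Ironridge=39 → close Dunmere (overflow 35)
  46÷1 = 46 each, +1 to first 0

Closure order: Fernhollow, Juniper, Cedarfen, Hollowpine, Dunmere
Last habitat: Ironridge with 85 animals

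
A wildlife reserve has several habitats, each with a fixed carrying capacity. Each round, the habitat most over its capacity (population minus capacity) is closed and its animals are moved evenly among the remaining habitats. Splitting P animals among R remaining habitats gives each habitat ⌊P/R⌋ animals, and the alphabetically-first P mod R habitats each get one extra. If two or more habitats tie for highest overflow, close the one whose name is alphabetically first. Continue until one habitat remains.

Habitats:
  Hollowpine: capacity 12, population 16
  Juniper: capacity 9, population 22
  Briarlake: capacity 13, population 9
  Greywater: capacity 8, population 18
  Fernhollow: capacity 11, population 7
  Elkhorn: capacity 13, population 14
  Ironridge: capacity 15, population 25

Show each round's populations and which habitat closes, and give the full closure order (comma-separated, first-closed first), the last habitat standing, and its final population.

Closure order: Juniper, Greywater, Ironridge, Hollowpine, Elkhorn, Briarlake
Last habitat: Fernhollow with 111 animals

Round 1: Briarlake=9 Elkhorn=14 Fernhollow=7 Greywater=18 Hollowpine=16 Ironridge=25 Juniper=22 → close Juniper (overflow 13)
  22÷6 = 3 each, +1 to first 4
Round 2: Briarlake=13 Elkhorn=18 Fernhollow=11 Greywater=22 Hollowpine=19 Ironridge=28 → close Greywater (overflow 14)
  22÷5 = 4 each, +1 to first 2
Round 3: Briarlake=18 Elkhorn=23 Fernhollow=15 Hollowpine=23 Ironridge=32 → close Ironridge (overflow 17)
  32÷4 = 8 each, +1 to first 0
Round 4: Briarlake=26 Elkhorn=31 Fernhollow=23 Hollowpine=31 → close Hollowpine (overflow 19)
  31÷3 = 10 each, +1 to first 1
Round 5: Briarlake=37 Elkhorn=41 Fernhollow=33 → close Elkhorn (overflow 28)
  41÷2 = 20 each, +1 to first 1
Round 6: Briarlake=58 Fernhollow=53 → close Briarlake (overflow 45)
  58÷1 = 58 each, +1 to first 0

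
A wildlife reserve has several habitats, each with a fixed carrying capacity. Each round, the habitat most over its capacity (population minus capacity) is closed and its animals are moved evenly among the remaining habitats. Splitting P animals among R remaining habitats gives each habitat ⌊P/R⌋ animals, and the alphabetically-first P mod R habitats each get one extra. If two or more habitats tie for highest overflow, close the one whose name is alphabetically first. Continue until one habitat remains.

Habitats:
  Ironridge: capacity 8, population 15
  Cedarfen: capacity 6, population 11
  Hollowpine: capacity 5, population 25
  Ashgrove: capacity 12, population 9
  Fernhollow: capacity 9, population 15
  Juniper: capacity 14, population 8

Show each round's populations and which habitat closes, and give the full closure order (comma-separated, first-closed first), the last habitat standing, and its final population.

Round 1: Ashgrove=9 Cedarfen=11 Fernhollow=15 Hollowpine=25 Ironridge=15 Juniper=8 → close Hollowpine (overflow 20)
  25÷5 = 5 each, +1 to first 0
Round 2: Ashgrove=14 Cedarfen=16 Fernhollow=20 Ironridge=20 Juniper=13 → close Ironridge (overflow 12)
  20÷4 = 5 each, +1 to first 0
Round 3: Ashgrove=19 Cedarfen=21 Fernhollow=25 Juniper=18 → close Fernhollow (overflow 16)
  25÷3 = 8 each, +1 to first 1
Round 4: Ashgrove=28 Cedarfen=29 Juniper=26 → close Cedarfen (overflow 23)
  29÷2 = 14 each, +1 to first 1
Round 5: Ashgrove=43 Juniper=40 → close Ashgrove (overflow 31)
  43÷1 = 43 each, +1 to first 0

Closure order: Hollowpine, Ironridge, Fernhollow, Cedarfen, Ashgrove
Last habitat: Juniper with 83 animals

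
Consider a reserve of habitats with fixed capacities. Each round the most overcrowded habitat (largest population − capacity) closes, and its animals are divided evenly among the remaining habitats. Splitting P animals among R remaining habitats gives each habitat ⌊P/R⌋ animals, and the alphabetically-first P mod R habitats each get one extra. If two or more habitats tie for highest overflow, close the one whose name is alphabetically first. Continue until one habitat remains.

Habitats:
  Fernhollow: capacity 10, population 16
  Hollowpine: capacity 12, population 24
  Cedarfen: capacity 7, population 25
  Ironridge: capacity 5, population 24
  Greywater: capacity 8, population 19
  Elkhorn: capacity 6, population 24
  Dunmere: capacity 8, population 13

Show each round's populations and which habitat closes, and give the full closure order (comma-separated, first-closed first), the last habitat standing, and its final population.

Round 1: Cedarfen=25 Dunmere=13 Elkhorn=24 Fernhollow=16 Greywater=19 Hollowpine=24 Ironridge=24 → close Ironridge (overflow 19)
  24÷6 = 4 each, +1 to first 0
Round 2: Cedarfen=29 Dunmere=17 Elkhorn=28 Fernhollow=20 Greywater=23 Hollowpine=28 → close Cedarfen (overflow 22)
  29÷5 = 5 each, +1 to first 4
Round 3: Dunmere=23 Elkhorn=34 Fernhollow=26 Greywater=29 Hollowpine=33 → close Elkhorn (overflow 28)
  34÷4 = 8 each, +1 to first 2
Round 4: Dunmere=32 Fernhollow=35 Greywater=37 Hollowpine=41 → close Greywater (overflow 29)
  37÷3 = 12 each, +1 to first 1
Round 5: Dunmere=45 Fernhollow=47 Hollowpine=53 → close Hollowpine (overflow 41)
  53÷2 = 26 each, +1 to first 1
Round 6: Dunmere=72 Fernhollow=73 → close Dunmere (overflow 64)
  72÷1 = 72 each, +1 to first 0

Closure order: Ironridge, Cedarfen, Elkhorn, Greywater, Hollowpine, Dunmere
Last habitat: Fernhollow with 145 animals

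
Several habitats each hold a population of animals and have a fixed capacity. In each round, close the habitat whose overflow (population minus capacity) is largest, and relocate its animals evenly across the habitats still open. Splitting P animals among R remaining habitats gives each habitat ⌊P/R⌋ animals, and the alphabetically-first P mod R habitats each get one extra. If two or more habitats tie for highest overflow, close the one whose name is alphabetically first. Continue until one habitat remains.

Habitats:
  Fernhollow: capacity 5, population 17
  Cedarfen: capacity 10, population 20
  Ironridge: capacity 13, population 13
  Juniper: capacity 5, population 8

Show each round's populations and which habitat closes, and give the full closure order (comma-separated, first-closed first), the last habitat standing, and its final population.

Closure order: Fernhollow, Cedarfen, Juniper
Last habitat: Ironridge with 58 animals

Round 1: Cedarfen=20 Fernhollow=17 Ironridge=13 Juniper=8 → close Fernhollow (overflow 12)
  17÷3 = 5 each, +1 to first 2
Round 2: Cedarfen=26 Ironridge=19 Juniper=13 → close Cedarfen (overflow 16)
  26÷2 = 13 each, +1 to first 0
Round 3: Ironridge=32 Juniper=26 → close Juniper (overflow 21)
  26÷1 = 26 each, +1 to first 0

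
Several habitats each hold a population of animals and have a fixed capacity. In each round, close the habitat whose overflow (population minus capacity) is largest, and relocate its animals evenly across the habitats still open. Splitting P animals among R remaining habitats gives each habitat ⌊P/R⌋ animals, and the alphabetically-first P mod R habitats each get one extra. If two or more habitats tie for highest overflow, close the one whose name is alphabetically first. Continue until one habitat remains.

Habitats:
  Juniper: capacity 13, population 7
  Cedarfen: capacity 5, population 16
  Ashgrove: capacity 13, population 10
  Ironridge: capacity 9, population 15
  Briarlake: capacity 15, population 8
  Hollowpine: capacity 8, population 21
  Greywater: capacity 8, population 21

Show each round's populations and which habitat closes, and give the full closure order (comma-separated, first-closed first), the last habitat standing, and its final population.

Round 1: Ashgrove=10 Briarlake=8 Cedarfen=16 Greywater=21 Hollowpine=21 Ironridge=15 Juniper=7 → close Greywater (overflow 13)
  21÷6 = 3 each, +1 to first 3
Round 2: Ashgrove=14 Briarlake=12 Cedarfen=20 Hollowpine=24 Ironridge=18 Juniper=10 → close Hollowpine (overflow 16)
  24÷5 = 4 each, +1 to first 4
Round 3: Ashgrove=19 Briarlake=17 Cedarfen=25 Ironridge=23 Juniper=14 → close Cedarfen (overflow 20)
  25÷4 = 6 each, +1 to first 1
Round 4: Ashgrove=26 Briarlake=23 Ironridge=29 Juniper=20 → close Ironridge (overflow 20)
  29÷3 = 9 each, +1 to first 2
Round 5: Ashgrove=36 Briarlake=33 Juniper=29 → close Ashgrove (overflow 23)
  36÷2 = 18 each, +1 to first 0
Round 6: Briarlake=51 Juniper=47 → close Briarlake (overflow 36)
  51÷1 = 51 each, +1 to first 0

Closure order: Greywater, Hollowpine, Cedarfen, Ironridge, Ashgrove, Briarlake
Last habitat: Juniper with 98 animals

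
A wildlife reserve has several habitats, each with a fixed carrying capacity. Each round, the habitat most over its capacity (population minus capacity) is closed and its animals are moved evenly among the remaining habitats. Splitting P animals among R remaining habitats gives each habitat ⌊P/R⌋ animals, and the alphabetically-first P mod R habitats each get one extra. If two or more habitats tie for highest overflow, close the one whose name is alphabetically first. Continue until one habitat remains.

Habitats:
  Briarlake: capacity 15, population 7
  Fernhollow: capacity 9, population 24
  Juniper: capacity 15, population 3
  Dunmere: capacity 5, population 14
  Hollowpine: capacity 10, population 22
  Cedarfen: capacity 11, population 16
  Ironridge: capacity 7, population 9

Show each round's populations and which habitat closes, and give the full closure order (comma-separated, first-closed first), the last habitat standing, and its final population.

Closure order: Fernhollow, Hollowpine, Dunmere, Cedarfen, Ironridge, Briarlake
Last habitat: Juniper with 95 animals

Round 1: Briarlake=7 Cedarfen=16 Dunmere=14 Fernhollow=24 Hollowpine=22 Ironridge=9 Juniper=3 → close Fernhollow (overflow 15)
  24÷6 = 4 each, +1 to first 0
Round 2: Briarlake=11 Cedarfen=20 Dunmere=18 Hollowpine=26 Ironridge=13 Juniper=7 → close Hollowpine (overflow 16)
  26÷5 = 5 each, +1 to first 1
Round 3: Briarlake=17 Cedarfen=25 Dunmere=23 Ironridge=18 Juniper=12 → close Dunmere (overflow 18)
  23÷4 = 5 each, +1 to first 3
Round 4: Briarlake=23 Cedarfen=31 Ironridge=24 Juniper=17 → close Cedarfen (overflow 20)
  31÷3 = 10 each, +1 to first 1
Round 5: Briarlake=34 Ironridge=34 Juniper=27 → close Ironridge (overflow 27)
  34÷2 = 17 each, +1 to first 0
Round 6: Briarlake=51 Juniper=44 → close Briarlake (overflow 36)
  51÷1 = 51 each, +1 to first 0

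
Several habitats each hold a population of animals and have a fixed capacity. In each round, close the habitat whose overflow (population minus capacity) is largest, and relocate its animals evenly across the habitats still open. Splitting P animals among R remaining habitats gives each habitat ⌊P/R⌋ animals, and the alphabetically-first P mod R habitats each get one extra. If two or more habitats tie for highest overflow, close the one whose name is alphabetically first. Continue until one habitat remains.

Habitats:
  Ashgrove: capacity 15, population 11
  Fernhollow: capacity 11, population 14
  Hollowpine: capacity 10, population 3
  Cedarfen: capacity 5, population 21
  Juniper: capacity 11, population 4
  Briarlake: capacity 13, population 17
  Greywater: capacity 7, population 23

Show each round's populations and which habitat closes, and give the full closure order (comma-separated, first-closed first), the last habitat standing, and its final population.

Closure order: Cedarfen, Greywater, Briarlake, Fernhollow, Ashgrove, Hollowpine
Last habitat: Juniper with 93 animals

Round 1: Ashgrove=11 Briarlake=17 Cedarfen=21 Fernhollow=14 Greywater=23 Hollowpine=3 Juniper=4 → close Cedarfen (overflow 16)
  21÷6 = 3 each, +1 to first 3
Round 2: Ashgrove=15 Briarlake=21 Fernhollow=18 Greywater=26 Hollowpine=6 Juniper=7 → close Greywater (overflow 19)
  26÷5 = 5 each, +1 to first 1
Round 3: Ashgrove=21 Briarlake=26 Fernhollow=23 Hollowpine=11 Juniper=12 → close Briarlake (overflow 13)
  26÷4 = 6 each, +1 to first 2
Round 4: Ashgrove=28 Fernhollow=30 Hollowpine=17 Juniper=18 → close Fernhollow (overflow 19)
  30÷3 = 10 each, +1 to first 0
Round 5: Ashgrove=38 Hollowpine=27 Juniper=28 → close Ashgrove (overflow 23)
  38÷2 = 19 each, +1 to first 0
Round 6: Hollowpine=46 Juniper=47 → close Hollowpine (overflow 36)
  46÷1 = 46 each, +1 to first 0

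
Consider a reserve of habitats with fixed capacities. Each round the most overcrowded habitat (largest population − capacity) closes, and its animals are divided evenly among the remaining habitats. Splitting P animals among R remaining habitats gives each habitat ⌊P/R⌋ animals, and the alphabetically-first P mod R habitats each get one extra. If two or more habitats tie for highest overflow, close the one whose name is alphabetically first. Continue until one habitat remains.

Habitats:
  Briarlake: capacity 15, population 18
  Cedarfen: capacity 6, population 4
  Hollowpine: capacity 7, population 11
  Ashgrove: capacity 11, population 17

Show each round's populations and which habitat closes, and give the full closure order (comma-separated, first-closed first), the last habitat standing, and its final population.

Round 1: Ashgrove=17 Briarlake=18 Cedarfen=4 Hollowpine=11 → close Ashgrove (overflow 6)
  17÷3 = 5 each, +1 to first 2
Round 2: Briarlake=24 Cedarfen=10 Hollowpine=16 → close Briarlake (overflow 9)
  24÷2 = 12 each, +1 to first 0
Round 3: Cedarfen=22 Hollowpine=28 → close Hollowpine (overflow 21)
  28÷1 = 28 each, +1 to first 0

Closure order: Ashgrove, Briarlake, Hollowpine
Last habitat: Cedarfen with 50 animals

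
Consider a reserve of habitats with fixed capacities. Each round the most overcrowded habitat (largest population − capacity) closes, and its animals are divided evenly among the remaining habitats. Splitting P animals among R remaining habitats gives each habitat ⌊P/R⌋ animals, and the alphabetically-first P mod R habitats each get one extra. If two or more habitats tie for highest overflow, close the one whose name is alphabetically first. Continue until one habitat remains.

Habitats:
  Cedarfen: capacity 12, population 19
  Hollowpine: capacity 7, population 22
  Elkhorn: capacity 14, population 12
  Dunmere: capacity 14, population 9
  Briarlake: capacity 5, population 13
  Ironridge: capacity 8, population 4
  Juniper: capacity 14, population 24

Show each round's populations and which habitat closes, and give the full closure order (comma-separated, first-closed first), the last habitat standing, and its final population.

Round 1: Briarlake=13 Cedarfen=19 Dunmere=9 Elkhorn=12 Hollowpine=22 Ironridge=4 Juniper=24 → close Hollowpine (overflow 15)
  22÷6 = 3 each, +1 to first 4
Round 2: Briarlake=17 Cedarfen=23 Dunmere=13 Elkhorn=16 Ironridge=7 Juniper=27 → close Juniper (overflow 13)
  27÷5 = 5 each, +1 to first 2
Round 3: Briarlake=23 Cedarfen=29 Dunmere=18 Elkhorn=21 Ironridge=12 → close Briarlake (overflow 18)
  23÷4 = 5 each, +1 to first 3
Round 4: Cedarfen=35 Dunmere=24 Elkhorn=27 Ironridge=17 → close Cedarfen (overflow 23)
  35÷3 = 11 each, +1 to first 2
Round 5: Dunmere=36 Elkhorn=39 Ironridge=28 → close Elkhorn (overflow 25)
  39÷2 = 19 each, +1 to first 1
Round 6: Dunmere=56 Ironridge=47 → close Dunmere (overflow 42)
  56÷1 = 56 each, +1 to first 0

Closure order: Hollowpine, Juniper, Briarlake, Cedarfen, Elkhorn, Dunmere
Last habitat: Ironridge with 103 animals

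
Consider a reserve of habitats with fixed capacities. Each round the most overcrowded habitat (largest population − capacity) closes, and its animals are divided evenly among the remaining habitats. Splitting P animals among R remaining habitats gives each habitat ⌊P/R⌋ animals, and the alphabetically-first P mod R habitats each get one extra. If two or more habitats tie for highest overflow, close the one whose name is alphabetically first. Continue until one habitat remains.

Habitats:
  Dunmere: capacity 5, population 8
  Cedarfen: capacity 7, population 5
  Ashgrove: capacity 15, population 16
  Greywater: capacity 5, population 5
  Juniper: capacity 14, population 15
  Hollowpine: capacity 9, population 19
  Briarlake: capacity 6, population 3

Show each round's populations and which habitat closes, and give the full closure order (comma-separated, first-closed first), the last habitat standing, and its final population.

Round 1: Ashgrove=16 Briarlake=3 Cedarfen=5 Dunmere=8 Greywater=5 Hollowpine=19 Juniper=15 → close Hollowpine (overflow 10)
  19÷6 = 3 each, +1 to first 1
Round 2: Ashgrove=20 Briarlake=6 Cedarfen=8 Dunmere=11 Greywater=8 Juniper=18 → close Dunmere (overflow 6)
  11÷5 = 2 each, +1 to first 1
Round 3: Ashgrove=23 Briarlake=8 Cedarfen=10 Greywater=10 Juniper=20 → close Ashgrove (overflow 8)
  23÷4 = 5 each, +1 to first 3
Round 4: Briarlake=14 Cedarfen=16 Greywater=16 Juniper=25 → close Greywater (overflow 11)
  16÷3 = 5 each, +1 to first 1
Round 5: Briarlake=20 Cedarfen=21 Juniper=30 → close Juniper (overflow 16)
  30÷2 = 15 each, +1 to first 0
Round 6: Briarlake=35 Cedarfen=36 → close Briarlake (overflow 29)
  35÷1 = 35 each, +1 to first 0

Closure order: Hollowpine, Dunmere, Ashgrove, Greywater, Juniper, Briarlake
Last habitat: Cedarfen with 71 animals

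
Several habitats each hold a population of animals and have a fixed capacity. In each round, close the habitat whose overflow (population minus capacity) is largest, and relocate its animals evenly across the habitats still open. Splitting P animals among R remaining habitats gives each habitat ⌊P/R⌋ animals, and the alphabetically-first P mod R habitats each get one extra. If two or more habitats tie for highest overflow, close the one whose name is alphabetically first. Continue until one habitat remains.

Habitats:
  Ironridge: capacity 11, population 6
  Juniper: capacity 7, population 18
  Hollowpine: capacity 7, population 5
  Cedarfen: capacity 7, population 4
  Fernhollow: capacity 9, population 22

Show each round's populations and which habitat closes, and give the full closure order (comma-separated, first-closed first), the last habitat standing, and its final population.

Round 1: Cedarfen=4 Fernhollow=22 Hollowpine=5 Ironridge=6 Juniper=18 → close Fernhollow (overflow 13)
  22÷4 = 5 each, +1 to first 2
Round 2: Cedarfen=10 Hollowpine=11 Ironridge=11 Juniper=23 → close Juniper (overflow 16)
  23÷3 = 7 each, +1 to first 2
Round 3: Cedarfen=18 Hollowpine=19 Ironridge=18 → close Hollowpine (overflow 12)
  19÷2 = 9 each, +1 to first 1
Round 4: Cedarfen=28 Ironridge=27 → close Cedarfen (overflow 21)
  28÷1 = 28 each, +1 to first 0

Closure order: Fernhollow, Juniper, Hollowpine, Cedarfen
Last habitat: Ironridge with 55 animals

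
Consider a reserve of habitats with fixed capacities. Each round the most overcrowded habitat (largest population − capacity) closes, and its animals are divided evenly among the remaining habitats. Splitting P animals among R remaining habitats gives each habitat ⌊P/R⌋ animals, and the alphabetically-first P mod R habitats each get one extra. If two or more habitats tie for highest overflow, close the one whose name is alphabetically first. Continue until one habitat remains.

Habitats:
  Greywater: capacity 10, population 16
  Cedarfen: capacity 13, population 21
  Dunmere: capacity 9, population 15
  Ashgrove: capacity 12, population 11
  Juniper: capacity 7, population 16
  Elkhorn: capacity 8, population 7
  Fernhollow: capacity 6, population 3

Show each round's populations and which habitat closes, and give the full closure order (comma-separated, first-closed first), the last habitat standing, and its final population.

Round 1: Ashgrove=11 Cedarfen=21 Dunmere=15 Elkhorn=7 Fernhollow=3 Greywater=16 Juniper=16 → close Juniper (overflow 9)
  16÷6 = 2 each, +1 to first 4
Round 2: Ashgrove=14 Cedarfen=24 Dunmere=18 Elkhorn=10 Fernhollow=5 Greywater=18 → close Cedarfen (overflow 11)
  24÷5 = 4 each, +1 to first 4
Round 3: Ashgrove=19 Dunmere=23 Elkhorn=15 Fernhollow=10 Greywater=22 → close Dunmere (overflow 14)
  23÷4 = 5 each, +1 to first 3
Round 4: Ashgrove=25 Elkhorn=21 Fernhollow=16 Greywater=27 → close Greywater (overflow 17)
  27÷3 = 9 each, +1 to first 0
Round 5: Ashgrove=34 Elkhorn=30 Fernhollow=25 → close Ashgrove (overflow 22)
  34÷2 = 17 each, +1 to first 0
Round 6: Elkhorn=47 Fernhollow=42 → close Elkhorn (overflow 39)
  47÷1 = 47 each, +1 to first 0

Closure order: Juniper, Cedarfen, Dunmere, Greywater, Ashgrove, Elkhorn
Last habitat: Fernhollow with 89 animals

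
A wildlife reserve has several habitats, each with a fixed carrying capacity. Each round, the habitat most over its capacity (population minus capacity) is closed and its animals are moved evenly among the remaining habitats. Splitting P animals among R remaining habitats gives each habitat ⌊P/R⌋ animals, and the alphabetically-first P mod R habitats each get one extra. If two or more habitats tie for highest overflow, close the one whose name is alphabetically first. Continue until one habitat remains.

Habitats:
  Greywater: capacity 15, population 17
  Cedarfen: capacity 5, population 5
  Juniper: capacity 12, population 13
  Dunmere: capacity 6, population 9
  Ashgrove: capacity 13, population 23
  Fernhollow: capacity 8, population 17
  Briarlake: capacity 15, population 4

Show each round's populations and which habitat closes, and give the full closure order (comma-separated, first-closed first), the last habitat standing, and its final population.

Round 1: Ashgrove=23 Briarlake=4 Cedarfen=5 Dunmere=9 Fernhollow=17 Greywater=17 Juniper=13 → close Ashgrove (overflow 10)
  23÷6 = 3 each, +1 to first 5
Round 2: Briarlake=8 Cedarfen=9 Dunmere=13 Fernhollow=21 Greywater=21 Juniper=16 → close Fernhollow (overflow 13)
  21÷5 = 4 each, +1 to first 1
Round 3: Briarlake=13 Cedarfen=13 Dunmere=17 Greywater=25 Juniper=20 → close Dunmere (overflow 11)
  17÷4 = 4 each, +1 to first 1
Round 4: Briarlake=18 Cedarfen=17 Greywater=29 Juniper=24 → close Greywater (overflow 14)
  29÷3 = 9 each, +1 to first 2
Round 5: Briarlake=28 Cedarfen=27 Juniper=33 → close Cedarfen (overflow 22)
  27÷2 = 13 each, +1 to first 1
Round 6: Briarlake=42 Juniper=46 → close Juniper (overflow 34)
  46÷1 = 46 each, +1 to first 0

Closure order: Ashgrove, Fernhollow, Dunmere, Greywater, Cedarfen, Juniper
Last habitat: Briarlake with 88 animals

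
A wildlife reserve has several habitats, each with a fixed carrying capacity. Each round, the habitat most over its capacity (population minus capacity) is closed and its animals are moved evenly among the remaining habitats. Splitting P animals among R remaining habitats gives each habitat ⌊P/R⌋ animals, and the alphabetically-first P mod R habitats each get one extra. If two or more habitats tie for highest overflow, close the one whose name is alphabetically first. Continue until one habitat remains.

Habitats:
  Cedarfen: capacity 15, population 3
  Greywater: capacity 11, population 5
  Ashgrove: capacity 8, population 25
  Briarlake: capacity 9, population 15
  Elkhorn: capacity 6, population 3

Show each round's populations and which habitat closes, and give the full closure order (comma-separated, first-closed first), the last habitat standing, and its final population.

Closure order: Ashgrove, Briarlake, Elkhorn, Greywater
Last habitat: Cedarfen with 51 animals

Round 1: Ashgrove=25 Briarlake=15 Cedarfen=3 Elkhorn=3 Greywater=5 → close Ashgrove (overflow 17)
  25÷4 = 6 each, +1 to first 1
Round 2: Briarlake=22 Cedarfen=9 Elkhorn=9 Greywater=11 → close Briarlake (overflow 13)
  22÷3 = 7 each, +1 to first 1
Round 3: Cedarfen=17 Elkhorn=16 Greywater=18 → close Elkhorn (overflow 10)
  16÷2 = 8 each, +1 to first 0
Round 4: Cedarfen=25 Greywater=26 → close Greywater (overflow 15)
  26÷1 = 26 each, +1 to first 0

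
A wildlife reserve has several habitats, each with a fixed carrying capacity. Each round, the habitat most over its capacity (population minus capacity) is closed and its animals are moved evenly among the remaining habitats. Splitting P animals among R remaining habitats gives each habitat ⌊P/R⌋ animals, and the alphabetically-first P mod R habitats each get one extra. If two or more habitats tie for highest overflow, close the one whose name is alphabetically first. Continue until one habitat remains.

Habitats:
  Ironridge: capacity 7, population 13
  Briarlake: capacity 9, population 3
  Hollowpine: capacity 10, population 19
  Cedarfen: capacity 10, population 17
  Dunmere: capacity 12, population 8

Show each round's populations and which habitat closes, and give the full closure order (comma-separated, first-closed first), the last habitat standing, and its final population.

Closure order: Hollowpine, Cedarfen, Ironridge, Dunmere
Last habitat: Briarlake with 60 animals

Round 1: Briarlake=3 Cedarfen=17 Dunmere=8 Hollowpine=19 Ironridge=13 → close Hollowpine (overflow 9)
  19÷4 = 4 each, +1 to first 3
Round 2: Briarlake=8 Cedarfen=22 Dunmere=13 Ironridge=17 → close Cedarfen (overflow 12)
  22÷3 = 7 each, +1 to first 1
Round 3: Briarlake=16 Dunmere=20 Ironridge=24 → close Ironridge (overflow 17)
  24÷2 = 12 each, +1 to first 0
Round 4: Briarlake=28 Dunmere=32 → close Dunmere (overflow 20)
  32÷1 = 32 each, +1 to first 0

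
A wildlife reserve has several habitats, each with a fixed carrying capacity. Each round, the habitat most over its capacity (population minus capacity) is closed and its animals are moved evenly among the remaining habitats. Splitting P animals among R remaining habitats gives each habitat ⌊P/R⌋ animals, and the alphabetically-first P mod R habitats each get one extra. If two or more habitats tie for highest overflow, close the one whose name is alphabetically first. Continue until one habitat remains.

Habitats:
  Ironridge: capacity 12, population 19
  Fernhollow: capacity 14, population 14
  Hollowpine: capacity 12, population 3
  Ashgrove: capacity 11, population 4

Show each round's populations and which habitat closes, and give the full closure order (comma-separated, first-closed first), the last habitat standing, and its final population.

Round 1: Ashgrove=4 Fernhollow=14 Hollowpine=3 Ironridge=19 → close Ironridge (overflow 7)
  19÷3 = 6 each, +1 to first 1
Round 2: Ashgrove=11 Fernhollow=20 Hollowpine=9 → close Fernhollow (overflow 6)
  20÷2 = 10 each, +1 to first 0
Round 3: Ashgrove=21 Hollowpine=19 → close Ashgrove (overflow 10)
  21÷1 = 21 each, +1 to first 0

Closure order: Ironridge, Fernhollow, Ashgrove
Last habitat: Hollowpine with 40 animals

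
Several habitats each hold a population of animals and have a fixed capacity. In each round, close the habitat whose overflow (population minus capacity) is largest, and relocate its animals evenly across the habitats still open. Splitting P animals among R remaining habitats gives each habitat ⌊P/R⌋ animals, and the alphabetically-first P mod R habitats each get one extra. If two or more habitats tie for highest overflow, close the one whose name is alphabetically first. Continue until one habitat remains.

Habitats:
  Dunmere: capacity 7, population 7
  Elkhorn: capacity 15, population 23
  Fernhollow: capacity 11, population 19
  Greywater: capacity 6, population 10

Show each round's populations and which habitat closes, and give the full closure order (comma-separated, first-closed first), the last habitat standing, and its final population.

Closure order: Elkhorn, Fernhollow, Greywater
Last habitat: Dunmere with 59 animals

Round 1: Dunmere=7 Elkhorn=23 Fernhollow=19 Greywater=10 → close Elkhorn (overflow 8)
  23÷3 = 7 each, +1 to first 2
Round 2: Dunmere=15 Fernhollow=27 Greywater=17 → close Fernhollow (overflow 16)
  27÷2 = 13 each, +1 to first 1
Round 3: Dunmere=29 Greywater=30 → close Greywater (overflow 24)
  30÷1 = 30 each, +1 to first 0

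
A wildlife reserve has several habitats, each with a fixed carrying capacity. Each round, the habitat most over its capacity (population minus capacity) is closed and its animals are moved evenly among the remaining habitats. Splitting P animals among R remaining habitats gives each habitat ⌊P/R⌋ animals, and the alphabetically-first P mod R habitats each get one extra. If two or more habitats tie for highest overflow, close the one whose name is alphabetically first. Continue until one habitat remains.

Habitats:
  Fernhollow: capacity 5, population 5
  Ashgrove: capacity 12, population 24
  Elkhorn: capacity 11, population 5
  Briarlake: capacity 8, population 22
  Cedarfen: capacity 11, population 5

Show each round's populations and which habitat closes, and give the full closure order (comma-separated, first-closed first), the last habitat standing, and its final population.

Round 1: Ashgrove=24 Briarlake=22 Cedarfen=5 Elkhorn=5 Fernhollow=5 → close Briarlake (overflow 14)
  22÷4 = 5 each, +1 to first 2
Round 2: Ashgrove=30 Cedarfen=11 Elkhorn=10 Fernhollow=10 → close Ashgrove (overflow 18)
  30÷3 = 10 each, +1 to first 0
Round 3: Cedarfen=21 Elkhorn=20 Fernhollow=20 → close Fernhollow (overflow 15)
  20÷2 = 10 each, +1 to first 0
Round 4: Cedarfen=31 Elkhorn=30 → close Cedarfen (overflow 20)
  31÷1 = 31 each, +1 to first 0

Closure order: Briarlake, Ashgrove, Fernhollow, Cedarfen
Last habitat: Elkhorn with 61 animals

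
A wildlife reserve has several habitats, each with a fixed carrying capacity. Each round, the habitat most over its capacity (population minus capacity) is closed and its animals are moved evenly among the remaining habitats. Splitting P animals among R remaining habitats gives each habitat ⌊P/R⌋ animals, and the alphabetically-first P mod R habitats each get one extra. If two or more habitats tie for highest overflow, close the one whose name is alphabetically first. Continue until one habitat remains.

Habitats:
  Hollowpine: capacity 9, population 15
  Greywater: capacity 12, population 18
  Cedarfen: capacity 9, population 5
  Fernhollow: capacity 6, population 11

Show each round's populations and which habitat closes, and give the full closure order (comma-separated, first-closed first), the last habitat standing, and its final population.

Closure order: Greywater, Hollowpine, Fernhollow
Last habitat: Cedarfen with 49 animals

Round 1: Cedarfen=5 Fernhollow=11 Greywater=18 Hollowpine=15 → close Greywater (overflow 6)
  18÷3 = 6 each, +1 to first 0
Round 2: Cedarfen=11 Fernhollow=17 Hollowpine=21 → close Hollowpine (overflow 12)
  21÷2 = 10 each, +1 to first 1
Round 3: Cedarfen=22 Fernhollow=27 → close Fernhollow (overflow 21)
  27÷1 = 27 each, +1 to first 0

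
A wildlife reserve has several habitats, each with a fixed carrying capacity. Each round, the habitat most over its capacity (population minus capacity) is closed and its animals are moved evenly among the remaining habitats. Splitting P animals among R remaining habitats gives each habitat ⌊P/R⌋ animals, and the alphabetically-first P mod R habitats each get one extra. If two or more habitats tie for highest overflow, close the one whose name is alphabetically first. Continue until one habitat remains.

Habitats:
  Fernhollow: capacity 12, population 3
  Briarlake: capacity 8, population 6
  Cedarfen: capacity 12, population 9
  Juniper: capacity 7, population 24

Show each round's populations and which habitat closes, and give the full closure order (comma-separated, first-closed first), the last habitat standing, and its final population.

Round 1: Briarlake=6 Cedarfen=9 Fernhollow=3 Juniper=24 → close Juniper (overflow 17)
  24÷3 = 8 each, +1 to first 0
Round 2: Briarlake=14 Cedarfen=17 Fernhollow=11 → close Briarlake (overflow 6)
  14÷2 = 7 each, +1 to first 0
Round 3: Cedarfen=24 Fernhollow=18 → close Cedarfen (overflow 12)
  24÷1 = 24 each, +1 to first 0

Closure order: Juniper, Briarlake, Cedarfen
Last habitat: Fernhollow with 42 animals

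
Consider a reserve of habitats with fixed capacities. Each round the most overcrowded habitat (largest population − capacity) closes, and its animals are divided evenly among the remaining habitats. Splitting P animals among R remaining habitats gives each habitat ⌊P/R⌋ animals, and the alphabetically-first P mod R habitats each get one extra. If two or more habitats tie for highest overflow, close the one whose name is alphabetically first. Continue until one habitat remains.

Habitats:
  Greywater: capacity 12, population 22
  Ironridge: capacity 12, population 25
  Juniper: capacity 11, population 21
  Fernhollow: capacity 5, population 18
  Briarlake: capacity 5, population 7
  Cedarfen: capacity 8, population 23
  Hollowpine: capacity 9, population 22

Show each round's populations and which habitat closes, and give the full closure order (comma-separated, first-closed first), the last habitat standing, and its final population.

Round 1: Briarlake=7 Cedarfen=23 Fernhollow=18 Greywater=22 Hollowpine=22 Ironridge=25 Juniper=21 → close Cedarfen (overflow 15)
  23÷6 = 3 each, +1 to first 5
Round 2: Briarlake=11 Fernhollow=22 Greywater=26 Hollowpine=26 Ironridge=29 Juniper=24 → close Fernhollow (overflow 17)
  22÷5 = 4 each, +1 to first 2
Round 3: Briarlake=16 Greywater=31 Hollowpine=30 Ironridge=33 Juniper=28 → close Hollowpine (overflow 21)
  30÷4 = 7 each, +1 to first 2
Round 4: Briarlake=24 Greywater=39 Ironridge=40 Juniper=35 → close Ironridge (overflow 28)
  40÷3 = 13 each, +1 to first 1
Round 5: Briarlake=38 Greywater=52 Juniper=48 → close Greywater (overflow 40)
  52÷2 = 26 each, +1 to first 0
Round 6: Briarlake=64 Juniper=74 → close Juniper (overflow 63)
  74÷1 = 74 each, +1 to first 0

Closure order: Cedarfen, Fernhollow, Hollowpine, Ironridge, Greywater, Juniper
Last habitat: Briarlake with 138 animals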